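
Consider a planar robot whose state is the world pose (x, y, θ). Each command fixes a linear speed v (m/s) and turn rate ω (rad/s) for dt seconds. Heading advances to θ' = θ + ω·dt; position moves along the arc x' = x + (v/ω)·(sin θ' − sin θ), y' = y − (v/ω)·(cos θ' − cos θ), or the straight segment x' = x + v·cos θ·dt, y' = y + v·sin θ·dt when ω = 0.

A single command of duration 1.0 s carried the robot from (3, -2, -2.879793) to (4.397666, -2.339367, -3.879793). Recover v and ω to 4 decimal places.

Δθ = -3.879793 − -2.879793 = -1.000000
ω = Δθ/dt = -1.000000/1.0 = -1.0000
R = Δx/(sin θ' − sin θ) = 1.5000
v = R·ω = 1.5000·-1.0000 = -1.5000

v = -1.5000, ω = -1.0000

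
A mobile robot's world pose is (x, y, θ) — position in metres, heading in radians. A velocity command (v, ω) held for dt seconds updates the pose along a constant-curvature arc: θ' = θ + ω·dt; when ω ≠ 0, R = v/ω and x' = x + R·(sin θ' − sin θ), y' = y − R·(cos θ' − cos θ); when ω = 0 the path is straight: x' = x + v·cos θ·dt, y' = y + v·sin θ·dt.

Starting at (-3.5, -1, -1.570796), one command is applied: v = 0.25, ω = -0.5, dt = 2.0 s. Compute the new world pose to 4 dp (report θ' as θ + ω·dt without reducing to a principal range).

(-3.7298, -1.4207, -2.5708)

θ' = -1.5708 + -0.5·2.0 = -2.5708
R = v/ω = 0.25/-0.5 = -0.5000
x' = -3.5 + -0.5000·(sin -2.5708 − sin -1.5708) = -3.7298
y' = -1 − -0.5000·(cos -2.5708 − cos -1.5708) = -1.4207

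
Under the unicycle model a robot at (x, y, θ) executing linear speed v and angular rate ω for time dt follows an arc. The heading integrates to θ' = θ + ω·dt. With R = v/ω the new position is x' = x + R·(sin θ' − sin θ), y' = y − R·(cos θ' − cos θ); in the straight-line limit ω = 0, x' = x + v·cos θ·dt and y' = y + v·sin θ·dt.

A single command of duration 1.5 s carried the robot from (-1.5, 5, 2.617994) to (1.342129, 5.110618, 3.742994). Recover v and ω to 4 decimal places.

v = -2.0000, ω = 0.7500

Δθ = 3.742994 − 2.617994 = 1.125000
ω = Δθ/dt = 1.125000/1.5 = 0.7500
R = Δx/(sin θ' − sin θ) = -2.6667
v = R·ω = -2.6667·0.7500 = -2.0000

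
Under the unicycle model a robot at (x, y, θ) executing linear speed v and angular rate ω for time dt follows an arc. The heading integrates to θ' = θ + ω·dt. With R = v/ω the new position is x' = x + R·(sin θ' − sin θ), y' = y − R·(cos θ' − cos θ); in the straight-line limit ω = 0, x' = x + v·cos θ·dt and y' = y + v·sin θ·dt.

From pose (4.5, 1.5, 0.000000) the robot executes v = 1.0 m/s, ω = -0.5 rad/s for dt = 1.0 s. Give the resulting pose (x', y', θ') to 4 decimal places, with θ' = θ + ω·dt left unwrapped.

(5.4589, 1.2552, -0.5000)

θ' = 0.0000 + -0.5·1.0 = -0.5000
R = v/ω = 1.0/-0.5 = -2.0000
x' = 4.5 + -2.0000·(sin -0.5000 − sin 0.0000) = 5.4589
y' = 1.5 − -2.0000·(cos -0.5000 − cos 0.0000) = 1.2552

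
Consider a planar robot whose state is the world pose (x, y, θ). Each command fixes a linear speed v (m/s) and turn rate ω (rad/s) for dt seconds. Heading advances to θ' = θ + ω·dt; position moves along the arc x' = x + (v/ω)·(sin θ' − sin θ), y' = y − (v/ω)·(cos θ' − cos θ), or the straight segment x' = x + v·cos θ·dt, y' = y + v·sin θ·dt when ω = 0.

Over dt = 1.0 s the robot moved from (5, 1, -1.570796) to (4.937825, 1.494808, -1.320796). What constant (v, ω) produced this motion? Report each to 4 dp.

Δθ = -1.320796 − -1.570796 = 0.250000
ω = Δθ/dt = 0.250000/1.0 = 0.2500
R = −Δy/(cos θ' − cos θ) = -2.0000
v = R·ω = -2.0000·0.2500 = -0.5000

v = -0.5000, ω = 0.2500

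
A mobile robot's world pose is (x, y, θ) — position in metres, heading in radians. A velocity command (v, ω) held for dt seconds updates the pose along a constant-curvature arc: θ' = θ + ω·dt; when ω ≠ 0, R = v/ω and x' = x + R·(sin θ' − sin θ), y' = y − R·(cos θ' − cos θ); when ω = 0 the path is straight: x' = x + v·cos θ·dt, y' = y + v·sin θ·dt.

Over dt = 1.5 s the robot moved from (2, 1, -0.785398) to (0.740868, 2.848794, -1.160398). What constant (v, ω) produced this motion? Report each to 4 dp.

v = -1.5000, ω = -0.2500

Δθ = -1.160398 − -0.785398 = -0.375000
ω = Δθ/dt = -0.375000/1.5 = -0.2500
R = −Δy/(cos θ' − cos θ) = 6.0000
v = R·ω = 6.0000·-0.2500 = -1.5000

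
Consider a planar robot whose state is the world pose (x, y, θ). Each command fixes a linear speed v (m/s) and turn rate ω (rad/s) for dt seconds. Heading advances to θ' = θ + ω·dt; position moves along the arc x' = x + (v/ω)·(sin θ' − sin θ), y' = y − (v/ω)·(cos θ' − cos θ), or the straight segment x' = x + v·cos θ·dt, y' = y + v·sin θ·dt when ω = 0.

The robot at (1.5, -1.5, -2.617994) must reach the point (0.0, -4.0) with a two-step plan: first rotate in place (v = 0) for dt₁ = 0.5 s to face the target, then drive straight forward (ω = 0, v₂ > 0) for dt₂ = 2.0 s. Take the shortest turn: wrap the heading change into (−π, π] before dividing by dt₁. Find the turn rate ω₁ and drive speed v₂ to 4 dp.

ω₁ = 1.0136, v₂ = 1.4577

heading to target = atan2(-4−-1.5, 0−1.5) = -2.1112
Δθ = wrap(-2.1112 − -2.6180) = 0.5068; ω₁ = Δθ/dt₁ = 1.0136
distance = √((0−1.5)² + (-4−-1.5)²) = 2.9155; v₂ = distance/dt₂ = 1.4577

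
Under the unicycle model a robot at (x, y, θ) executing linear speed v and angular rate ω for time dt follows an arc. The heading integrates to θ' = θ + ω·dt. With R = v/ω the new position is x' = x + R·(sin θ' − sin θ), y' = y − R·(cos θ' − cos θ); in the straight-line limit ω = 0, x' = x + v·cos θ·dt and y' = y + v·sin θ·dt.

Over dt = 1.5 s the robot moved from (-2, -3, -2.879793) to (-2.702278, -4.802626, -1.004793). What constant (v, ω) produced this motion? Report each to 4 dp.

v = 1.5000, ω = 1.2500

Δθ = -1.004793 − -2.879793 = 1.875000
ω = Δθ/dt = 1.875000/1.5 = 1.2500
R = −Δy/(cos θ' − cos θ) = 1.2000
v = R·ω = 1.2000·1.2500 = 1.5000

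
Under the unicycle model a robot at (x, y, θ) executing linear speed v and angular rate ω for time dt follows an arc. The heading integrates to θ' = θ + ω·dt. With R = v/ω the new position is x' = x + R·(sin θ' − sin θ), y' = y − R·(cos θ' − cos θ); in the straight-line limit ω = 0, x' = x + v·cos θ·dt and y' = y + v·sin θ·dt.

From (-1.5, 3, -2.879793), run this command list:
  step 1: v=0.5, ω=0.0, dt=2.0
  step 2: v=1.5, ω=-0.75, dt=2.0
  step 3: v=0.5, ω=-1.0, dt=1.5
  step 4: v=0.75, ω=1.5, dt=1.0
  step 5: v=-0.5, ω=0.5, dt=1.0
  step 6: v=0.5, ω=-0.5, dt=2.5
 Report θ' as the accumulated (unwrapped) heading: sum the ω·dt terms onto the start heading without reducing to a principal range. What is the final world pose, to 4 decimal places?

(-4.2902, 5.9982, -5.1298)

step 1: θ'=-2.8798 (straight) → pose (-2.4659, 2.7412, -2.8798)
step 2: θ'=-4.3798 (R=-2.0000) → pose (-4.8740, 4.0200, -4.3798)
step 3: θ'=-5.8798 (R=-0.5000) → pose (-4.5976, 4.6432, -5.8798)
step 4: θ'=-4.3798 (R=0.5000) → pose (-4.3213, 5.2663, -4.3798)
step 5: θ'=-3.8798 (R=-1.0000) → pose (-4.0491, 4.8531, -3.8798)
step 6: θ'=-5.1298 (R=-1.0000) → pose (-4.2902, 5.9982, -5.1298)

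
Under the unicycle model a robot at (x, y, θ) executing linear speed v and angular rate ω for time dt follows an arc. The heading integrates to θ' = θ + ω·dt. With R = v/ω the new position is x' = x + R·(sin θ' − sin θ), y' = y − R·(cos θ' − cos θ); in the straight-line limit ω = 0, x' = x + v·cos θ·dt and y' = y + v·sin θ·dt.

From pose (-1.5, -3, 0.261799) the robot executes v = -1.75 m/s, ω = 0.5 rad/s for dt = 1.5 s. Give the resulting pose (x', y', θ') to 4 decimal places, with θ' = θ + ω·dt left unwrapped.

θ' = 0.2618 + 0.5·1.5 = 1.0118
R = v/ω = -1.75/0.5 = -3.5000
x' = -1.5 + -3.5000·(sin 1.0118 − sin 0.2618) = -3.5614
y' = -3 − -3.5000·(cos 1.0118 − cos 0.2618) = -4.5246

(-3.5614, -4.5246, 1.0118)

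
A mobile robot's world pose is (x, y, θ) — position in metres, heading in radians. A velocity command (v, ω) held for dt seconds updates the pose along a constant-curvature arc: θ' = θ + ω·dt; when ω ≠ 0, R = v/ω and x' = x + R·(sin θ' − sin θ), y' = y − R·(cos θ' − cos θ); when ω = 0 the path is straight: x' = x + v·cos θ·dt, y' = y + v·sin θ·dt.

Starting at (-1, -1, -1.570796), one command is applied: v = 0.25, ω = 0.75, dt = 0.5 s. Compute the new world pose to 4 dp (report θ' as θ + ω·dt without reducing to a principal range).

θ' = -1.5708 + 0.75·0.5 = -1.1958
R = v/ω = 0.25/0.75 = 0.3333
x' = -1 + 0.3333·(sin -1.1958 − sin -1.5708) = -0.9768
y' = -1 − 0.3333·(cos -1.1958 − cos -1.5708) = -1.1221

(-0.9768, -1.1221, -1.1958)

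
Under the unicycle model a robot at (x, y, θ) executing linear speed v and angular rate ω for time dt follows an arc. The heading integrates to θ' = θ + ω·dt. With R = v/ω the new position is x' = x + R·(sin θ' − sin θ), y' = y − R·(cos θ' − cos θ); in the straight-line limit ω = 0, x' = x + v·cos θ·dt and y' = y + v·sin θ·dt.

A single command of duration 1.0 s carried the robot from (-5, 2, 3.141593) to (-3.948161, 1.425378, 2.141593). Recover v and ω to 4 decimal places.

Δθ = 2.141593 − 3.141593 = -1.000000
ω = Δθ/dt = -1.000000/1.0 = -1.0000
R = Δx/(sin θ' − sin θ) = 1.2500
v = R·ω = 1.2500·-1.0000 = -1.2500

v = -1.2500, ω = -1.0000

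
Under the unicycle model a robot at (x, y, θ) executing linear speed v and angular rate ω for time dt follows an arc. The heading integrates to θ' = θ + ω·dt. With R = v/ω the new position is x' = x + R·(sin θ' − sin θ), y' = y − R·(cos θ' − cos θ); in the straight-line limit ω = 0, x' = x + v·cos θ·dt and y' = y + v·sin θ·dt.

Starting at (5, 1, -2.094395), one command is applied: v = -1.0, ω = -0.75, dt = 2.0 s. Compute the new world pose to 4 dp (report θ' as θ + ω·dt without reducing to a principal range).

(6.7380, 1.5323, -3.5944)

θ' = -2.0944 + -0.75·2.0 = -3.5944
R = v/ω = -1.0/-0.75 = 1.3333
x' = 5 + 1.3333·(sin -3.5944 − sin -2.0944) = 6.7380
y' = 1 − 1.3333·(cos -3.5944 − cos -2.0944) = 1.5323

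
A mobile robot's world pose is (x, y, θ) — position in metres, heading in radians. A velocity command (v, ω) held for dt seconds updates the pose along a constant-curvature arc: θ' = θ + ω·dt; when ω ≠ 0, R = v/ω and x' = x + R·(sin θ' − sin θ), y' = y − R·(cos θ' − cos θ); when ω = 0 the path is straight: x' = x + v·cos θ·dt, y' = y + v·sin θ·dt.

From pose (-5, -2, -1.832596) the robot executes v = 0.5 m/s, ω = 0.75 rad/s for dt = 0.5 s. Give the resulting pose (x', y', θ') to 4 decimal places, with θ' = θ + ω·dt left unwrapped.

(-5.0184, -2.2479, -1.4576)

θ' = -1.8326 + 0.75·0.5 = -1.4576
R = v/ω = 0.5/0.75 = 0.6667
x' = -5 + 0.6667·(sin -1.4576 − sin -1.8326) = -5.0184
y' = -2 − 0.6667·(cos -1.4576 − cos -1.8326) = -2.2479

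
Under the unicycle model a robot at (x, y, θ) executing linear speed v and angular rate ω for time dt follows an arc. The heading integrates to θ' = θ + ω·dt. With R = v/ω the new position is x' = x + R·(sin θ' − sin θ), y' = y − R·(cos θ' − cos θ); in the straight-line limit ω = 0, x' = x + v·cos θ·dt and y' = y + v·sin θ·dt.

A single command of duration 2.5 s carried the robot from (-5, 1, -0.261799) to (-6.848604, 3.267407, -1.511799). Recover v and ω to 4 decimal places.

v = -1.2500, ω = -0.5000

Δθ = -1.511799 − -0.261799 = -1.250000
ω = Δθ/dt = -1.250000/2.5 = -0.5000
R = −Δy/(cos θ' − cos θ) = 2.5000
v = R·ω = 2.5000·-0.5000 = -1.2500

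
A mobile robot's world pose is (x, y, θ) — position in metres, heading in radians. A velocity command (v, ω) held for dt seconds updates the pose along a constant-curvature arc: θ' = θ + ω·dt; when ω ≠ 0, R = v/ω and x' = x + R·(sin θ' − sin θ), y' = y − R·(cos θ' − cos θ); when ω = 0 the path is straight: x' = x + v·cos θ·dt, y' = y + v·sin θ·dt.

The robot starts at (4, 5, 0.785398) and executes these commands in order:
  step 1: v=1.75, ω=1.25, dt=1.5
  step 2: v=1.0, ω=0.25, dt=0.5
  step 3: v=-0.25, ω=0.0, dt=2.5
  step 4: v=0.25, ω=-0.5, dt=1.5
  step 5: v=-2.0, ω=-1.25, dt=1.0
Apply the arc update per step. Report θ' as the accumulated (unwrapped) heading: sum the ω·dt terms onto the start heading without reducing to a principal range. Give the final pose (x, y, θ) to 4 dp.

(3.2156, 5.6125, 0.7854)

step 1: θ'=2.6604 (R=1.4000) → pose (3.6580, 7.2310, 2.6604)
step 2: θ'=2.7854 (R=4.0000) → pose (3.2015, 7.4341, 2.7854)
step 3: θ'=2.7854 (straight) → pose (3.7873, 7.2162, 2.7854)
step 4: θ'=2.0354 (R=-0.5000) → pose (3.5146, 7.4608, 2.0354)
step 5: θ'=0.7854 (R=1.6000) → pose (3.2156, 5.6125, 0.7854)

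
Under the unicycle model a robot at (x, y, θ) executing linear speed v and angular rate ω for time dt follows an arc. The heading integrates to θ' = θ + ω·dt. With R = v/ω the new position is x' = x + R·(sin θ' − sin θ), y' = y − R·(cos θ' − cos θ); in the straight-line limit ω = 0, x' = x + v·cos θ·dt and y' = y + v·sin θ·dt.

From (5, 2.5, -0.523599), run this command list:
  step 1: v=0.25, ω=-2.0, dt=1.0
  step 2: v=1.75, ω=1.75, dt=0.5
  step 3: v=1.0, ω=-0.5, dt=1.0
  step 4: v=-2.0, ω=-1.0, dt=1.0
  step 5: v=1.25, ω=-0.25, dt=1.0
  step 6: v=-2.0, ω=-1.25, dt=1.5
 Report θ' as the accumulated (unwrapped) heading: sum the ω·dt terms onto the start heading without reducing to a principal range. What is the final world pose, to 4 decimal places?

step 1: θ'=-2.5236 (R=-0.1250) → pose (5.0099, 2.2899, -2.5236)
step 2: θ'=-1.6486 (R=1.0000) → pose (4.5924, 1.5525, -1.6486)
step 3: θ'=-2.1486 (R=-2.0000) → pose (4.2737, 0.6156, -2.1486)
step 4: θ'=-3.1486 (R=2.0000) → pose (5.9631, 1.5232, -3.1486)
step 5: θ'=-3.3986 (R=-5.0000) → pose (4.7272, 1.6873, -3.3986)
step 6: θ'=-5.2736 (R=1.6000) → pose (5.6751, -0.7117, -5.2736)

(5.6751, -0.7117, -5.2736)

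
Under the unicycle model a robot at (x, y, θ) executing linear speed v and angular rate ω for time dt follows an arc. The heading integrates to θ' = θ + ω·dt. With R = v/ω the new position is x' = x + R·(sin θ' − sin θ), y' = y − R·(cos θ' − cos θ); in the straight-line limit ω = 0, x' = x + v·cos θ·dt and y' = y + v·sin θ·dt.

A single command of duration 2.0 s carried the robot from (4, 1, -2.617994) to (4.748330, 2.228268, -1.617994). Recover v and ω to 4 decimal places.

Δθ = -1.617994 − -2.617994 = 1.000000
ω = Δθ/dt = 1.000000/2.0 = 0.5000
R = −Δy/(cos θ' − cos θ) = -1.5000
v = R·ω = -1.5000·0.5000 = -0.7500

v = -0.7500, ω = 0.5000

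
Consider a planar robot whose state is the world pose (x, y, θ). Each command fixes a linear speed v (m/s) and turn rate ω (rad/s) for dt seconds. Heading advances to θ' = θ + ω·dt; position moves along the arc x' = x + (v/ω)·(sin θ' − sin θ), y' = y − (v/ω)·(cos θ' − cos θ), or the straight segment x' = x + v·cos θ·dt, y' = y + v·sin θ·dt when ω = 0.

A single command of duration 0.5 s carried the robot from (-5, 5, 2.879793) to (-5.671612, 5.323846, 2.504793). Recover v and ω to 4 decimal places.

v = 1.5000, ω = -0.7500

Δθ = 2.504793 − 2.879793 = -0.375000
ω = Δθ/dt = -0.375000/0.5 = -0.7500
R = Δx/(sin θ' − sin θ) = -2.0000
v = R·ω = -2.0000·-0.7500 = 1.5000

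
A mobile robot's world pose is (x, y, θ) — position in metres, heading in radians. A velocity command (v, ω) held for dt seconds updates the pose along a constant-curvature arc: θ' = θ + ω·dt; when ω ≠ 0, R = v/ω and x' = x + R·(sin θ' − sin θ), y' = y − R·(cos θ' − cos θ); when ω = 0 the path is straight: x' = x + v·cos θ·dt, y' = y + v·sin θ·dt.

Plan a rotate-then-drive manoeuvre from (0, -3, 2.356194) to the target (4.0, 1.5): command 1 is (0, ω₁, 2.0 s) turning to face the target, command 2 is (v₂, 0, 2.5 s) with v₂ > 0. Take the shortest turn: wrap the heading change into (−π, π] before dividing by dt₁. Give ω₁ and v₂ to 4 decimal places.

heading to target = atan2(1.5−-3, 4−0) = 0.8442
Δθ = wrap(0.8442 − 2.3562) = -1.5120; ω₁ = Δθ/dt₁ = -0.7560
distance = √((4−0)² + (1.5−-3)²) = 6.0208; v₂ = distance/dt₂ = 2.4083

ω₁ = -0.7560, v₂ = 2.4083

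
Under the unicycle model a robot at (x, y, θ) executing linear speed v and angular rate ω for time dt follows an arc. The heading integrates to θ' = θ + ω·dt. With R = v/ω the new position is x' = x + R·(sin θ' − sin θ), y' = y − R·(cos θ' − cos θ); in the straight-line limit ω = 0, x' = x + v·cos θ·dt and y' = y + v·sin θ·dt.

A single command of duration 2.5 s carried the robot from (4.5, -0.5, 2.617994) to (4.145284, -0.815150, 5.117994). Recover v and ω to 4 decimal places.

v = 0.2500, ω = 1.0000

Δθ = 5.117994 − 2.617994 = 2.500000
ω = Δθ/dt = 2.500000/2.5 = 1.0000
R = Δx/(sin θ' − sin θ) = 0.2500
v = R·ω = 0.2500·1.0000 = 0.2500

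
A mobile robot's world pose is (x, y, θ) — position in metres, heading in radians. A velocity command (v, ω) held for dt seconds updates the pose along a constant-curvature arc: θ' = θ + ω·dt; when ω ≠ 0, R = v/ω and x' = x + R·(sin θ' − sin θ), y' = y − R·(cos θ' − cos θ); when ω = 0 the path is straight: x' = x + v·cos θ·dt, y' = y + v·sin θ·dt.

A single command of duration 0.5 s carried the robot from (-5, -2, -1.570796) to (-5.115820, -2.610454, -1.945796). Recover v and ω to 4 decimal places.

Δθ = -1.945796 − -1.570796 = -0.375000
ω = Δθ/dt = -0.375000/0.5 = -0.7500
R = −Δy/(cos θ' − cos θ) = -1.6667
v = R·ω = -1.6667·-0.7500 = 1.2500

v = 1.2500, ω = -0.7500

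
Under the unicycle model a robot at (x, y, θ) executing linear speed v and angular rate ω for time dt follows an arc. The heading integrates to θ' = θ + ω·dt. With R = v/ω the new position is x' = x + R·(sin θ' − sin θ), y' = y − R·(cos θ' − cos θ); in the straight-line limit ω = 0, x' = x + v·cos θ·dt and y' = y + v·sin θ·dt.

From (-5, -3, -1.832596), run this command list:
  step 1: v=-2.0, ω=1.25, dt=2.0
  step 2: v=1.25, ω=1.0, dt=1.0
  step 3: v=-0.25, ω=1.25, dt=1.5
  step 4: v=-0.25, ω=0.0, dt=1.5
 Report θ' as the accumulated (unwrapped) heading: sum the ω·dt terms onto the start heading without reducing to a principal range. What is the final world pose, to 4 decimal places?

step 1: θ'=0.6674 (R=-1.6000) → pose (-7.5358, -1.3292, 0.6674)
step 2: θ'=1.6674 (R=1.2500) → pose (-7.0653, -0.2268, 1.6674)
step 3: θ'=3.5424 (R=-0.2000) → pose (-6.7882, -0.3917, 3.5424)
step 4: θ'=3.5424 (straight) → pose (-6.4429, -0.2454, 3.5424)

(-6.4429, -0.2454, 3.5424)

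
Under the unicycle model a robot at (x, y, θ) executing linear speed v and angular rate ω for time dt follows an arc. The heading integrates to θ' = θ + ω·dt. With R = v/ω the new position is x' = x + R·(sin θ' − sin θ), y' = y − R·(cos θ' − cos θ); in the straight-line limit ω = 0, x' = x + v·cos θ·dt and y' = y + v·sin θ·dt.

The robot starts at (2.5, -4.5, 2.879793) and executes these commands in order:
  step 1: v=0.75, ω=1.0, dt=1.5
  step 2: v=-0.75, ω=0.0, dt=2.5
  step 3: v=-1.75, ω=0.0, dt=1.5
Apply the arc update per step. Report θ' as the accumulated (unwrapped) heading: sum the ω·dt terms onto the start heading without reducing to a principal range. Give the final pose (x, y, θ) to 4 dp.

step 1: θ'=4.3798 (R=0.7500) → pose (1.5970, -4.9796, 4.3798)
step 2: θ'=4.3798 (straight) → pose (2.2092, -3.2073, 4.3798)
step 3: θ'=4.3798 (straight) → pose (3.0662, -0.7262, 4.3798)

(3.0662, -0.7262, 4.3798)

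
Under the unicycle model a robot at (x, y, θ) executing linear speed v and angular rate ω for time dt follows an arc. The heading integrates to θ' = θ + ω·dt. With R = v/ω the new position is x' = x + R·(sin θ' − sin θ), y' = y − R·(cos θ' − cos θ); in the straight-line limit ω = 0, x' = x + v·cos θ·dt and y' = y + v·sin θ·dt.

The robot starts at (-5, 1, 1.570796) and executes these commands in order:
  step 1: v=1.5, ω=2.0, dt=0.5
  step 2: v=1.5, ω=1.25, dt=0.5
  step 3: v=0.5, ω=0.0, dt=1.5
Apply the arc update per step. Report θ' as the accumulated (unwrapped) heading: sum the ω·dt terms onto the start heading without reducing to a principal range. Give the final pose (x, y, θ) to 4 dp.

(-6.8070, 1.7789, 3.1958)

step 1: θ'=2.5708 (R=0.7500) → pose (-5.3448, 1.6311, 2.5708)
step 2: θ'=3.1958 (R=1.2000) → pose (-6.0581, 1.8196, 3.1958)
step 3: θ'=3.1958 (straight) → pose (-6.8070, 1.7789, 3.1958)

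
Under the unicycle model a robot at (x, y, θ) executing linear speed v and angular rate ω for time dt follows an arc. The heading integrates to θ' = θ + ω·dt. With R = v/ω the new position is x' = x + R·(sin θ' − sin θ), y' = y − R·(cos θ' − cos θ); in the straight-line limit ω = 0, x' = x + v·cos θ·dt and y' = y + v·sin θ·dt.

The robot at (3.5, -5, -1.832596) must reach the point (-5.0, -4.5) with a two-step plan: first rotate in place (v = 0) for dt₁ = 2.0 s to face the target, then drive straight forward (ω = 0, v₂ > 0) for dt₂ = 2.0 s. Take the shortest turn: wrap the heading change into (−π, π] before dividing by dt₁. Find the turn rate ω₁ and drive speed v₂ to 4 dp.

ω₁ = -0.6839, v₂ = 4.2573

heading to target = atan2(-4.5−-5, -5−3.5) = 3.0828
Δθ = wrap(3.0828 − -1.8326) = -1.3678; ω₁ = Δθ/dt₁ = -0.6839
distance = √((-5−3.5)² + (-4.5−-5)²) = 8.5147; v₂ = distance/dt₂ = 4.2573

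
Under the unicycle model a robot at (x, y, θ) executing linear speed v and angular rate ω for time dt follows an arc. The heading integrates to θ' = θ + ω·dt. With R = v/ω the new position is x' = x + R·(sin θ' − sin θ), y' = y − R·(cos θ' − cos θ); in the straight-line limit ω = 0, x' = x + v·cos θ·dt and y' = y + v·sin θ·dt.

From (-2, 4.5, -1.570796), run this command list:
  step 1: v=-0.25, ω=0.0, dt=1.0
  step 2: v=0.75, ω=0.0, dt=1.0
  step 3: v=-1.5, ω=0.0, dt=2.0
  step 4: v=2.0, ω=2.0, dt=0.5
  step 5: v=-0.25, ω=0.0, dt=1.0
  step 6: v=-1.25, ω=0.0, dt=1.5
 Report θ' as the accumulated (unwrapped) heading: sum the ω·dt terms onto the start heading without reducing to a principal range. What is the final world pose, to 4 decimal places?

(-3.3284, 7.3067, -0.5708)

step 1: θ'=-1.5708 (straight) → pose (-2.0000, 4.7500, -1.5708)
step 2: θ'=-1.5708 (straight) → pose (-2.0000, 4.0000, -1.5708)
step 3: θ'=-1.5708 (straight) → pose (-2.0000, 7.0000, -1.5708)
step 4: θ'=-0.5708 (R=1.0000) → pose (-1.5403, 6.1585, -0.5708)
step 5: θ'=-0.5708 (straight) → pose (-1.7507, 6.2936, -0.5708)
step 6: θ'=-0.5708 (straight) → pose (-3.3284, 7.3067, -0.5708)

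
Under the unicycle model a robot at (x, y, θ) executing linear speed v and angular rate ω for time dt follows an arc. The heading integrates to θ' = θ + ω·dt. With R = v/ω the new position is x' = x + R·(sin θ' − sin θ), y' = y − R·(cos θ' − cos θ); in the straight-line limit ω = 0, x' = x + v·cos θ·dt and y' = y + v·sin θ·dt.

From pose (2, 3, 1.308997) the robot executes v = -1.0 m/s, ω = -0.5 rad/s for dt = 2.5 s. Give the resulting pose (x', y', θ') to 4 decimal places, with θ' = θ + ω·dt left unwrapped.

θ' = 1.3090 + -0.5·2.5 = 0.0590
R = v/ω = -1.0/-0.5 = 2.0000
x' = 2 + 2.0000·(sin 0.0590 − sin 1.3090) = 0.1861
y' = 3 − 2.0000·(cos 0.0590 − cos 1.3090) = 1.5211

(0.1861, 1.5211, 0.0590)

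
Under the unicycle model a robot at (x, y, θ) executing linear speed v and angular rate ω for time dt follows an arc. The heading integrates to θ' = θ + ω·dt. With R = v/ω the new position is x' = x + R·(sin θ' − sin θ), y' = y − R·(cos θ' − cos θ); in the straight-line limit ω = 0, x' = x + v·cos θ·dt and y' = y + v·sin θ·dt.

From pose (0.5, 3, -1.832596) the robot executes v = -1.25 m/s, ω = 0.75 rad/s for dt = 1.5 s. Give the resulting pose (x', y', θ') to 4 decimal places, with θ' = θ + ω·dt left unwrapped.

θ' = -1.8326 + 0.75·1.5 = -0.7076
R = v/ω = -1.25/0.75 = -1.6667
x' = 0.5 + -1.6667·(sin -0.7076 − sin -1.8326) = -0.0265
y' = 3 − -1.6667·(cos -0.7076 − cos -1.8326) = 4.6979

(-0.0265, 4.6979, -0.7076)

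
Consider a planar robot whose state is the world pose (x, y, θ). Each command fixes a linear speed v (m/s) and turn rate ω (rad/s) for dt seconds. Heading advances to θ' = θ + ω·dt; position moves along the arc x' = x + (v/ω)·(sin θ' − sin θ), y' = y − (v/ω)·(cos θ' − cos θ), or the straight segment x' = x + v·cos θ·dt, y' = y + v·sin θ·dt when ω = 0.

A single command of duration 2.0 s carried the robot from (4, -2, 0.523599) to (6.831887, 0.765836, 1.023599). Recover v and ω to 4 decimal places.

Δθ = 1.023599 − 0.523599 = 0.500000
ω = Δθ/dt = 0.500000/2.0 = 0.2500
R = Δx/(sin θ' − sin θ) = 8.0000
v = R·ω = 8.0000·0.2500 = 2.0000

v = 2.0000, ω = 0.2500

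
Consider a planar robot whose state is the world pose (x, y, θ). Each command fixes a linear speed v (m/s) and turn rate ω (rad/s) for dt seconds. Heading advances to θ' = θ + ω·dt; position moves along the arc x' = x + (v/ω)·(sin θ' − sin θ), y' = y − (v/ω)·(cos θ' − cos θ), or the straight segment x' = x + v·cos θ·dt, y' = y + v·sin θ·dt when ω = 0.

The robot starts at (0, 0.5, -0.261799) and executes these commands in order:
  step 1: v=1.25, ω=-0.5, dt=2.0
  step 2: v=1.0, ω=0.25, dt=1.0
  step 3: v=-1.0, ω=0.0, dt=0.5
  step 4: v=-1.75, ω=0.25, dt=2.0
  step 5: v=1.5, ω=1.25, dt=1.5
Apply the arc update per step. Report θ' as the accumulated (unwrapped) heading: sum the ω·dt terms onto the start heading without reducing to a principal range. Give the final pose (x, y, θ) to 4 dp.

step 1: θ'=-1.2618 (R=-2.5000) → pose (1.7346, -1.1546, -1.2618)
step 2: θ'=-1.0118 (R=4.0000) → pose (2.1540, -2.0595, -1.0118)
step 3: θ'=-1.0118 (straight) → pose (1.8888, -1.6356, -1.0118)
step 4: θ'=-0.5118 (R=-7.0000) → pose (-0.6175, 0.7551, -0.5118)
step 5: θ'=1.3632 (R=1.2000) → pose (1.1444, 1.5540, 1.3632)

(1.1444, 1.5540, 1.3632)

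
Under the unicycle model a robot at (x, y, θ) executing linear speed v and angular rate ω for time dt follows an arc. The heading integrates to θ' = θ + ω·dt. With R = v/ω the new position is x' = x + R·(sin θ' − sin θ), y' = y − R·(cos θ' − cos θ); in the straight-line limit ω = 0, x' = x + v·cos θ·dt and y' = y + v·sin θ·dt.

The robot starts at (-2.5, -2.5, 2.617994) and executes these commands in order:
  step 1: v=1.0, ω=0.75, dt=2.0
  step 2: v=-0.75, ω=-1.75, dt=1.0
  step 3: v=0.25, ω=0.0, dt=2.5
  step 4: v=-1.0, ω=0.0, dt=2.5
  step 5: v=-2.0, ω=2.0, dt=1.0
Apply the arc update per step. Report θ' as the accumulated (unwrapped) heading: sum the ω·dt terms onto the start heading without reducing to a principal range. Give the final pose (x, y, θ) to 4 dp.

step 1: θ'=4.1180 (R=1.3333) → pose (-4.2713, -2.9080, 4.1180)
step 2: θ'=2.3680 (R=0.4286) → pose (-3.6168, -2.8414, 2.3680)
step 3: θ'=2.3680 (straight) → pose (-4.0639, -2.4047, 2.3680)
step 4: θ'=2.3680 (straight) → pose (-2.2754, -4.1515, 2.3680)
step 5: θ'=4.3680 (R=-1.0000) → pose (-0.6354, -3.7737, 4.3680)

(-0.6354, -3.7737, 4.3680)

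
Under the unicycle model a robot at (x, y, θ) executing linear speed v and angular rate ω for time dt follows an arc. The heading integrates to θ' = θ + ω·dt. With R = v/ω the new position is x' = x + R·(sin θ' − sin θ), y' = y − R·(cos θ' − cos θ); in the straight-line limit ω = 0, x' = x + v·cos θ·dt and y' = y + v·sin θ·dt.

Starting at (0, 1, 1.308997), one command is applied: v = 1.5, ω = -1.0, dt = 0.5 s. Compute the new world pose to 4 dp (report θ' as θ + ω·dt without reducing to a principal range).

(0.3635, 1.6471, 0.8090)

θ' = 1.3090 + -1.0·0.5 = 0.8090
R = v/ω = 1.5/-1.0 = -1.5000
x' = 0 + -1.5000·(sin 0.8090 − sin 1.3090) = 0.3635
y' = 1 − -1.5000·(cos 0.8090 − cos 1.3090) = 1.6471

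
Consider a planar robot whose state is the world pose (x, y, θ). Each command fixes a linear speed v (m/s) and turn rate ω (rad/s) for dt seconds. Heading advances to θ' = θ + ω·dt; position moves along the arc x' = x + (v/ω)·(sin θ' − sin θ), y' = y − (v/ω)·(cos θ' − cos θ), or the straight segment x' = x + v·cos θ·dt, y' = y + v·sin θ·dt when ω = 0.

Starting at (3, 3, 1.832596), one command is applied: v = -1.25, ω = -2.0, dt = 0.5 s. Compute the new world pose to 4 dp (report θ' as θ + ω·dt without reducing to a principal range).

(2.8586, 2.4176, 0.8326)

θ' = 1.8326 + -2.0·0.5 = 0.8326
R = v/ω = -1.25/-2.0 = 0.6250
x' = 3 + 0.6250·(sin 0.8326 − sin 1.8326) = 2.8586
y' = 3 − 0.6250·(cos 0.8326 − cos 1.8326) = 2.4176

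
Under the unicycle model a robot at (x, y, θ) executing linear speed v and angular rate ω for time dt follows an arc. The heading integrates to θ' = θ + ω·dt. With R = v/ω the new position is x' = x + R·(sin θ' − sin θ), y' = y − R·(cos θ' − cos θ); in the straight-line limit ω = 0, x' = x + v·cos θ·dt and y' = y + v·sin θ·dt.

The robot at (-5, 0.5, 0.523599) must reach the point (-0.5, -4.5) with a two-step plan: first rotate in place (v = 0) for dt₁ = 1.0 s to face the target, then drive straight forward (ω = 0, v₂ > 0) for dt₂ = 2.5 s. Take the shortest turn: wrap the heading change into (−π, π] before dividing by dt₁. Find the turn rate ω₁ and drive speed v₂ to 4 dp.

ω₁ = -1.3616, v₂ = 2.6907

heading to target = atan2(-4.5−0.5, -0.5−-5) = -0.8380
Δθ = wrap(-0.8380 − 0.5236) = -1.3616; ω₁ = Δθ/dt₁ = -1.3616
distance = √((-0.5−-5)² + (-4.5−0.5)²) = 6.7268; v₂ = distance/dt₂ = 2.6907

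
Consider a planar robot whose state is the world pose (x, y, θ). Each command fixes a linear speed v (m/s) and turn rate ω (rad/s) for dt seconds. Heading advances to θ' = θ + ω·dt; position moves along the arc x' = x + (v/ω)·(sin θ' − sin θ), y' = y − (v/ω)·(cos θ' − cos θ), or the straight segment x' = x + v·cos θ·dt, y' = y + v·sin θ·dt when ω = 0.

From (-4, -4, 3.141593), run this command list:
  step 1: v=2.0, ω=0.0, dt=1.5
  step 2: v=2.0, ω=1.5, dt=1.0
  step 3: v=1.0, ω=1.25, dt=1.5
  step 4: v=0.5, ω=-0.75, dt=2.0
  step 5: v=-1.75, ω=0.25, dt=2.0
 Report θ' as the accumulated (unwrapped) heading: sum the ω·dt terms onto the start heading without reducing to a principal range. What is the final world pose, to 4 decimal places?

(-8.3795, -3.5776, 5.5166)

step 1: θ'=3.1416 (straight) → pose (-7.0000, -4.0000, 3.1416)
step 2: θ'=4.6416 (R=1.3333) → pose (-8.3300, -5.2390, 4.6416)
step 3: θ'=6.5166 (R=0.8000) → pose (-7.3470, -6.0739, 6.5166)
step 4: θ'=5.0166 (R=-0.6667) → pose (-6.5567, -6.5228, 5.0166)
step 5: θ'=5.5166 (R=-7.0000) → pose (-8.3795, -3.5776, 5.5166)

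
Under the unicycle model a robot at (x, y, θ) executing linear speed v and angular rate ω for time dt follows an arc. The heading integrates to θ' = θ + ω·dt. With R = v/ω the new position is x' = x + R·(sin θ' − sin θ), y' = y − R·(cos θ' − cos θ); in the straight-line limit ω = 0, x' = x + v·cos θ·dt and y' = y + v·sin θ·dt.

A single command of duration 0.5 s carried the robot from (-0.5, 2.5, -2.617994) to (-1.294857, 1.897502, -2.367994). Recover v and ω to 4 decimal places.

v = 2.0000, ω = 0.5000

Δθ = -2.367994 − -2.617994 = 0.250000
ω = Δθ/dt = 0.250000/0.5 = 0.5000
R = Δx/(sin θ' − sin θ) = 4.0000
v = R·ω = 4.0000·0.5000 = 2.0000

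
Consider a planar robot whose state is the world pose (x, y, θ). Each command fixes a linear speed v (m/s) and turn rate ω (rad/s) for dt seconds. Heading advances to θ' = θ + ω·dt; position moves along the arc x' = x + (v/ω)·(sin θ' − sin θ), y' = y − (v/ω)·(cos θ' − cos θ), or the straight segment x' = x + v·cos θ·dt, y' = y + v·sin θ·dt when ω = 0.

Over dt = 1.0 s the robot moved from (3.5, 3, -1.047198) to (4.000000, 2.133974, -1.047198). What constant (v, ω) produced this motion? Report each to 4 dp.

Δθ = -1.047198 − -1.047198 = 0.000000
ω = Δθ/dt = 0.000000/1.0 = 0.0000
ω = 0 → v = (Δx·cos θ + Δy·sin θ)/dt = 1.0000

v = 1.0000, ω = 0.0000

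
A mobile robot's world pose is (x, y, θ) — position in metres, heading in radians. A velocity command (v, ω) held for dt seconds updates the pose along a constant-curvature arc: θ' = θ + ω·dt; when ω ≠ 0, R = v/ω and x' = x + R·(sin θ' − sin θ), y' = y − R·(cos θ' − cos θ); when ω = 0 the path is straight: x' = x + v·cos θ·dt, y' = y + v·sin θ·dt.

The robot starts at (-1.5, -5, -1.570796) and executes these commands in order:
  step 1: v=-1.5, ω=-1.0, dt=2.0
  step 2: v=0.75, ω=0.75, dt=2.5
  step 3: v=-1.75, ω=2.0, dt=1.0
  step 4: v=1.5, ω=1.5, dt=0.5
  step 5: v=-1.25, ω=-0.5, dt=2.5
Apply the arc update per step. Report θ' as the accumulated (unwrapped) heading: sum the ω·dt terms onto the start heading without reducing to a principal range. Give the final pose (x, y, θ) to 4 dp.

step 1: θ'=-3.5708 (R=1.5000) → pose (0.6242, -3.6361, -3.5708)
step 2: θ'=-1.6958 (R=1.0000) → pose (-0.7841, -4.4207, -1.6958)
step 3: θ'=0.3042 (R=-0.8750) → pose (-1.9144, -3.4768, 0.3042)
step 4: θ'=1.0542 (R=1.0000) → pose (-1.3444, -3.0166, 1.0542)
step 5: θ'=-0.1958 (R=2.5000) → pose (-4.0046, -4.2340, -0.1958)

(-4.0046, -4.2340, -0.1958)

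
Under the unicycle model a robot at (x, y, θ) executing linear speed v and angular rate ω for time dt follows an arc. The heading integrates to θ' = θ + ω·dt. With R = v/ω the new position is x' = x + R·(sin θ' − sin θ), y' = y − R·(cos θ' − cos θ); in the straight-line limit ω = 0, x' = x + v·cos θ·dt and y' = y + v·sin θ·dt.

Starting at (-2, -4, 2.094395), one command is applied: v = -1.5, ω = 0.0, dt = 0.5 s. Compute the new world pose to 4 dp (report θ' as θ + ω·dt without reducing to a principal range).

(-1.6250, -4.6495, 2.0944)

θ' = 2.0944 + 0.0·0.5 = 2.0944
ω = 0 → straight: x' = -2 + -1.5·cos(2.0944)·0.5 = -1.6250
y' = -4 + -1.5·sin(2.0944)·0.5 = -4.6495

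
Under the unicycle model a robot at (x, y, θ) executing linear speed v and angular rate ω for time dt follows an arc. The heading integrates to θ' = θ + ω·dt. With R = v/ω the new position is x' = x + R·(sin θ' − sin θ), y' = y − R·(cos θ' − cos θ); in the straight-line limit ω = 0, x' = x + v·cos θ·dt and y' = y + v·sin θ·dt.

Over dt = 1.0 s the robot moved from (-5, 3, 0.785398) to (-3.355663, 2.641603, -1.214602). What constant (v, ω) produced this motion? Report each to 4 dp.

Δθ = -1.214602 − 0.785398 = -2.000000
ω = Δθ/dt = -2.000000/1.0 = -2.0000
R = Δx/(sin θ' − sin θ) = -1.0000
v = R·ω = -1.0000·-2.0000 = 2.0000

v = 2.0000, ω = -2.0000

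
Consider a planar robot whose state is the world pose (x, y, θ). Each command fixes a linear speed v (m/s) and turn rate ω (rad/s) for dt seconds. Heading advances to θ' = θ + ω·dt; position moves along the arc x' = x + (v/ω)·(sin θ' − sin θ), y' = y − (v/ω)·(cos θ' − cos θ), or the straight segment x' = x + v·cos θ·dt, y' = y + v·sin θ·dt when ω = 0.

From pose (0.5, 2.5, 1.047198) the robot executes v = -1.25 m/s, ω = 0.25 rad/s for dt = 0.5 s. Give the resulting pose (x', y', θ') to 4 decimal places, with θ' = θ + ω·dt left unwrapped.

(0.2221, 1.9406, 1.1722)

θ' = 1.0472 + 0.25·0.5 = 1.1722
R = v/ω = -1.25/0.25 = -5.0000
x' = 0.5 + -5.0000·(sin 1.1722 − sin 1.0472) = 0.2221
y' = 2.5 − -5.0000·(cos 1.1722 − cos 1.0472) = 1.9406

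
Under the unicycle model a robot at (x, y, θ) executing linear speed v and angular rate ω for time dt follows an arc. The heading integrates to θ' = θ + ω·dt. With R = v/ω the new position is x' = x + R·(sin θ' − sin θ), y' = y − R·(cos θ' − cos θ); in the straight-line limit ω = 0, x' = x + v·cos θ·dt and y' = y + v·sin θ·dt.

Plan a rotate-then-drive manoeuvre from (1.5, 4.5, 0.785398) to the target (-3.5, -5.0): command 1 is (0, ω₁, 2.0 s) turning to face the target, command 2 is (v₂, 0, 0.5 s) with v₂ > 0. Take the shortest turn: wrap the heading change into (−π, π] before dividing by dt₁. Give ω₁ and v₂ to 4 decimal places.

heading to target = atan2(-5−4.5, -3.5−1.5) = -2.0553
Δθ = wrap(-2.0553 − 0.7854) = -2.8407; ω₁ = Δθ/dt₁ = -1.4203
distance = √((-3.5−1.5)² + (-5−4.5)²) = 10.7355; v₂ = distance/dt₂ = 21.4709

ω₁ = -1.4203, v₂ = 21.4709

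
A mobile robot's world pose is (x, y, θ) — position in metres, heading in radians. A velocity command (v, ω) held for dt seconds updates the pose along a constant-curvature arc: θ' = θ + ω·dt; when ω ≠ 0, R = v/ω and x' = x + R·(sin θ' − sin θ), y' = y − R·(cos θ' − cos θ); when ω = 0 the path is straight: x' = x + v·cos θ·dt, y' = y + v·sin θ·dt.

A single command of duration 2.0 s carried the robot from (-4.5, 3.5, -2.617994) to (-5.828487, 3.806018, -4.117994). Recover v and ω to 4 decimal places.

Δθ = -4.117994 − -2.617994 = -1.500000
ω = Δθ/dt = -1.500000/2.0 = -0.7500
R = Δx/(sin θ' − sin θ) = -1.0000
v = R·ω = -1.0000·-0.7500 = 0.7500

v = 0.7500, ω = -0.7500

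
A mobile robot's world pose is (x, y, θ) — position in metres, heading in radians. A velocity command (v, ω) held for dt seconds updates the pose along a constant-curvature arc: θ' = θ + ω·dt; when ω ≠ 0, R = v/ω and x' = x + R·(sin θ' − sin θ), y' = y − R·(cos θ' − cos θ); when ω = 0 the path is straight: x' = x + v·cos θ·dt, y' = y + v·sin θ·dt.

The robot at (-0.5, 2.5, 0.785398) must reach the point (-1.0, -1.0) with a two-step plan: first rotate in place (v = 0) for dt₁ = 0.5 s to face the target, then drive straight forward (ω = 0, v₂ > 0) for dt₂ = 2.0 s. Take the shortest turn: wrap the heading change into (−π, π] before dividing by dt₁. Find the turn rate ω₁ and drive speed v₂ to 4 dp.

ω₁ = -4.9962, v₂ = 1.7678

heading to target = atan2(-1−2.5, -1−-0.5) = -1.7127
Δθ = wrap(-1.7127 − 0.7854) = -2.4981; ω₁ = Δθ/dt₁ = -4.9962
distance = √((-1−-0.5)² + (-1−2.5)²) = 3.5355; v₂ = distance/dt₂ = 1.7678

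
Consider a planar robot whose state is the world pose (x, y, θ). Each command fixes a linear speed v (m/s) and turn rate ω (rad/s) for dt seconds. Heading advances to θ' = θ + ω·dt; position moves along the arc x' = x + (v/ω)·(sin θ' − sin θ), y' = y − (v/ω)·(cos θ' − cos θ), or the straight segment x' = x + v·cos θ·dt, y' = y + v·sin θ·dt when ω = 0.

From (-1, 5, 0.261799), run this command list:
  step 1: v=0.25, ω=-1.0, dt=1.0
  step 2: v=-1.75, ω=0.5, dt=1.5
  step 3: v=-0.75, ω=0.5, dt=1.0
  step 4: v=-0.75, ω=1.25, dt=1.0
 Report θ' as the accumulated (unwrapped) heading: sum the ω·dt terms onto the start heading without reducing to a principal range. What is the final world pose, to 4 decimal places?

step 1: θ'=-0.7382 (R=-0.2500) → pose (-0.7671, 4.9434, -0.7382)
step 2: θ'=0.0118 (R=-3.5000) → pose (-3.1637, 5.8543, 0.0118)
step 3: θ'=0.5118 (R=-1.5000) → pose (-3.8806, 5.6622, 0.5118)
step 4: θ'=1.7618 (R=-0.6000) → pose (-4.1759, 5.0252, 1.7618)

(-4.1759, 5.0252, 1.7618)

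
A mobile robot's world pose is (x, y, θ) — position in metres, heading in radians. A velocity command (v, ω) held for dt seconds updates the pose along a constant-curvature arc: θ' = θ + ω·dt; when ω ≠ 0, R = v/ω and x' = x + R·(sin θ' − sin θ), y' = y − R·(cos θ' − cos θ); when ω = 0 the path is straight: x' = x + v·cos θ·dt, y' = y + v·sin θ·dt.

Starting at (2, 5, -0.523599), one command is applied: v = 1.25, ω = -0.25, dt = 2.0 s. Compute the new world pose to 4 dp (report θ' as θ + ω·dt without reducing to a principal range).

(3.7699, 3.2714, -1.0236)

θ' = -0.5236 + -0.25·2.0 = -1.0236
R = v/ω = 1.25/-0.25 = -5.0000
x' = 2 + -5.0000·(sin -1.0236 − sin -0.5236) = 3.7699
y' = 5 − -5.0000·(cos -1.0236 − cos -0.5236) = 3.2714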